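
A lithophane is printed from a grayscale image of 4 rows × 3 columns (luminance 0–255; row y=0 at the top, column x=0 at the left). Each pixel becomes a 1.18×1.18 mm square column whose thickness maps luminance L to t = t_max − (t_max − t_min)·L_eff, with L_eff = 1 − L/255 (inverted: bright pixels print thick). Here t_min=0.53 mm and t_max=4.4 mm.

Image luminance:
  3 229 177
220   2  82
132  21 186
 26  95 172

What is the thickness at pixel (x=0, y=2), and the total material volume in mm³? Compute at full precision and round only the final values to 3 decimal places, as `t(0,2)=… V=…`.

t(0,2)=2.533 V=37.278

span = t_max - t_min = 4.4 - 0.53 = 3.870
L(0,2) = 132, L_eff = 1 - 132/255 = 0.482353 (inverted)
t(0,2) = 4.4 - 3.870·0.482353 = 2.533
Σt over all 4·3 pixels = 45513/1700 ≈ 26.7723529
V = pitch²·Σt = 1.18²·45513/1700 = 37.278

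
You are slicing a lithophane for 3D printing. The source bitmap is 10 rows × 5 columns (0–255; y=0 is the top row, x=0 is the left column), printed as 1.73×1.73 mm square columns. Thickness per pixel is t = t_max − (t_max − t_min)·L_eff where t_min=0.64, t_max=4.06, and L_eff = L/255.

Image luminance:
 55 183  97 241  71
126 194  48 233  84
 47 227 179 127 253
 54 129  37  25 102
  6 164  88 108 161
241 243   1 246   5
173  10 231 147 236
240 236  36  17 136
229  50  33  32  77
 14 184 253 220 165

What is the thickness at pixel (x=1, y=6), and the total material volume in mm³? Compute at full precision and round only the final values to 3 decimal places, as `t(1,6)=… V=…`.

span = t_max - t_min = 4.06 - 0.64 = 3.420
L(1,6) = 10, L_eff = 10/255 = 0.039216
t(1,6) = 4.06 - 3.420·0.039216 = 3.926
Σt over all 10·5 pixels = 115.904
V = pitch²·Σt = 1.73²·115.904 = 346.889

t(1,6)=3.926 V=346.889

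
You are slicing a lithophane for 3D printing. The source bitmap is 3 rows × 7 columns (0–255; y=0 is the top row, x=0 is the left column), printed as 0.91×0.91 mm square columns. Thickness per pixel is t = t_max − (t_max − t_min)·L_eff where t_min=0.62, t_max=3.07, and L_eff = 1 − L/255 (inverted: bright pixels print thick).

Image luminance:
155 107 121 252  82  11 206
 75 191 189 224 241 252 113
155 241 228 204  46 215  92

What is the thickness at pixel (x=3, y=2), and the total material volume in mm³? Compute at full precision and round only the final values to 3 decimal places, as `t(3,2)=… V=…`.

span = t_max - t_min = 3.07 - 0.62 = 2.450
L(3,2) = 204, L_eff = 1 - 204/255 = 0.200000 (inverted)
t(3,2) = 3.07 - 2.450·0.200000 = 2.580
Σt over all 3·7 pixels = 6853/150 ≈ 45.6866667
V = pitch²·Σt = 0.91²·6853/150 = 37.833

t(3,2)=2.580 V=37.833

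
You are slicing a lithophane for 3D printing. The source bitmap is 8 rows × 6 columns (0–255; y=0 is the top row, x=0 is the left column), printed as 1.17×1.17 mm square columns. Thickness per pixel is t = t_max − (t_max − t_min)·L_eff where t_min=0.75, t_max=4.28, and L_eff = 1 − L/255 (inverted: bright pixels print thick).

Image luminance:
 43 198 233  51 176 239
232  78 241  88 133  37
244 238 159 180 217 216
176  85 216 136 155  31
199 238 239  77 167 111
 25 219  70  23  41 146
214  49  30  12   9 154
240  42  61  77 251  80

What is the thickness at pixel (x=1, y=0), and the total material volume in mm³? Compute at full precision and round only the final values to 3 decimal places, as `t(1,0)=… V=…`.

span = t_max - t_min = 4.28 - 0.75 = 3.530
L(1,0) = 198, L_eff = 1 - 198/255 = 0.223529 (inverted)
t(1,0) = 4.28 - 3.530·0.223529 = 3.491
Σt over all 8·6 pixels = 269944/2125 ≈ 127.0324706
V = pitch²·Σt = 1.17²·269944/2125 = 173.895

t(1,0)=3.491 V=173.895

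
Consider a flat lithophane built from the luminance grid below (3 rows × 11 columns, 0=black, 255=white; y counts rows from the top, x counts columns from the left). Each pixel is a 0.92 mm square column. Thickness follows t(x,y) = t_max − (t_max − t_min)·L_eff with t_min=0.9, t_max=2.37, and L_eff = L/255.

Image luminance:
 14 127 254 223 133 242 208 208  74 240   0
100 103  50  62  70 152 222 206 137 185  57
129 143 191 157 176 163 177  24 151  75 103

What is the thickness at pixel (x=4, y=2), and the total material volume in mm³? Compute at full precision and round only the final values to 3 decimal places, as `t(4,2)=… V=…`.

span = t_max - t_min = 2.37 - 0.9 = 1.470
L(4,2) = 176, L_eff = 176/255 = 0.690196
t(4,2) = 2.37 - 1.470·0.690196 = 1.355
Σt over all 3·11 pixels = 51.946
V = pitch²·Σt = 0.92²·51.946 = 43.967

t(4,2)=1.355 V=43.967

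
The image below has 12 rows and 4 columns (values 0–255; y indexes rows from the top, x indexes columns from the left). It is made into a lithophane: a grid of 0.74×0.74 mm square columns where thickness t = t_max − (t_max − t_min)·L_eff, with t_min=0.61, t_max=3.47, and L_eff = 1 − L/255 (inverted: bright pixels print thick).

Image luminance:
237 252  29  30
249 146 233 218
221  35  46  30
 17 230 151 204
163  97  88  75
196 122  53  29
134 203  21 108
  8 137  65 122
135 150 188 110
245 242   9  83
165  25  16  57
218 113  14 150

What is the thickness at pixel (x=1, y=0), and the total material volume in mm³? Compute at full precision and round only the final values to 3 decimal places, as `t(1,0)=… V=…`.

span = t_max - t_min = 3.47 - 0.61 = 2.860
L(1,0) = 252, L_eff = 1 - 252/255 = 0.011765 (inverted)
t(1,0) = 3.47 - 2.860·0.011765 = 3.436
Σt over all 12·4 pixels = 1212587/12750 ≈ 95.1048627
V = pitch²·Σt = 0.74²·1212587/12750 = 52.079

t(1,0)=3.436 V=52.079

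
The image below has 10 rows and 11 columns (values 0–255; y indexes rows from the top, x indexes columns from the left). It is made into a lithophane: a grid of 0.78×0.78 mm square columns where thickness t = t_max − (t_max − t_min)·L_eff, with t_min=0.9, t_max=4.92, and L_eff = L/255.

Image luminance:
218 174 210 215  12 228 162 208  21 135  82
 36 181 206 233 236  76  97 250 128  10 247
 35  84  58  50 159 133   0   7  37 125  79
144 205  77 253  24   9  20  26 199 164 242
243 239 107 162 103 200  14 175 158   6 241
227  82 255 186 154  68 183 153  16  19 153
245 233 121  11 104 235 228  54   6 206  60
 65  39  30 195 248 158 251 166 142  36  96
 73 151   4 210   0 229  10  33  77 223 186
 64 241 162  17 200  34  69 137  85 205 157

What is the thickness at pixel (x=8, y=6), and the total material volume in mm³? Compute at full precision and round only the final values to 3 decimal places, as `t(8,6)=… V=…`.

span = t_max - t_min = 4.92 - 0.9 = 4.020
L(8,6) = 6, L_eff = 6/255 = 0.023529
t(8,6) = 4.92 - 4.020·0.023529 = 4.825
Σt over all 10·11 pixels = 270611/850 ≈ 318.3658824
V = pitch²·Σt = 0.78²·270611/850 = 193.694

t(8,6)=4.825 V=193.694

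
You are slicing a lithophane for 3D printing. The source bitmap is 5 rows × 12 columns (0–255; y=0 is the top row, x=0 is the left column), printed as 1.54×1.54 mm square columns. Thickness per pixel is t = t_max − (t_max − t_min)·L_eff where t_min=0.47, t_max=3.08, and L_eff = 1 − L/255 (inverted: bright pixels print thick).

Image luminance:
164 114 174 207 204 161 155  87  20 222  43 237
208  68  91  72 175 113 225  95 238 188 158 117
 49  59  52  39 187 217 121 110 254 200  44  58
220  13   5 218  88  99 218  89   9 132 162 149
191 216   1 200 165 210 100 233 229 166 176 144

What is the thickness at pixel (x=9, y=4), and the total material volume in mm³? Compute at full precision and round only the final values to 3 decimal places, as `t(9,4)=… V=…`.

t(9,4)=2.169 V=269.786

span = t_max - t_min = 3.08 - 0.47 = 2.610
L(9,4) = 166, L_eff = 1 - 166/255 = 0.349020 (inverted)
t(9,4) = 3.08 - 2.610·0.349020 = 2.169
Σt over all 5·12 pixels = 966933/8500 ≈ 113.7568235
V = pitch²·Σt = 1.54²·966933/8500 = 269.786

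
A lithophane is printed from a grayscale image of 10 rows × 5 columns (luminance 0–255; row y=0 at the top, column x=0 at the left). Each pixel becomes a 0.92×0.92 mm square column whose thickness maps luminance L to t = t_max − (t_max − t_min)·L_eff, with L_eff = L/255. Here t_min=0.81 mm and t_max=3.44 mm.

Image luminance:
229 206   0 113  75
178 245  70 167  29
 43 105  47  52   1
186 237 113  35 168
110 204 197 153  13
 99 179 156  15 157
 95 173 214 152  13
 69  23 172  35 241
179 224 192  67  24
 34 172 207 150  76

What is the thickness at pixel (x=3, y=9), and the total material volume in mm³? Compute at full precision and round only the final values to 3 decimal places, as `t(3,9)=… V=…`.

t(3,9)=1.893 V=92.383

span = t_max - t_min = 3.44 - 0.81 = 2.630
L(3,9) = 150, L_eff = 150/255 = 0.588235
t(3,9) = 3.44 - 2.630·0.588235 = 1.893
Σt over all 10·5 pixels = 1391639/12750 ≈ 109.1481569
V = pitch²·Σt = 0.92²·1391639/12750 = 92.383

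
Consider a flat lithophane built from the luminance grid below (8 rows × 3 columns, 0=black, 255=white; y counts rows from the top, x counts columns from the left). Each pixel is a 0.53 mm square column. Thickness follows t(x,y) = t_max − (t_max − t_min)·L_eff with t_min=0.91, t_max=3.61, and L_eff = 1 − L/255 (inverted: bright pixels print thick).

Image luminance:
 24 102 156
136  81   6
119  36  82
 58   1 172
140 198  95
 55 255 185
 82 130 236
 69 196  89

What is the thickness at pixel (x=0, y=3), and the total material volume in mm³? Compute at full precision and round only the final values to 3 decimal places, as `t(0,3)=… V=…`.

t(0,3)=1.524 V=14.174

span = t_max - t_min = 3.61 - 0.91 = 2.700
L(0,3) = 58, L_eff = 1 - 58/255 = 0.772549 (inverted)
t(0,3) = 3.61 - 2.700·0.772549 = 1.524
Σt over all 8·3 pixels = 50.46
V = pitch²·Σt = 0.53²·50.46 = 14.174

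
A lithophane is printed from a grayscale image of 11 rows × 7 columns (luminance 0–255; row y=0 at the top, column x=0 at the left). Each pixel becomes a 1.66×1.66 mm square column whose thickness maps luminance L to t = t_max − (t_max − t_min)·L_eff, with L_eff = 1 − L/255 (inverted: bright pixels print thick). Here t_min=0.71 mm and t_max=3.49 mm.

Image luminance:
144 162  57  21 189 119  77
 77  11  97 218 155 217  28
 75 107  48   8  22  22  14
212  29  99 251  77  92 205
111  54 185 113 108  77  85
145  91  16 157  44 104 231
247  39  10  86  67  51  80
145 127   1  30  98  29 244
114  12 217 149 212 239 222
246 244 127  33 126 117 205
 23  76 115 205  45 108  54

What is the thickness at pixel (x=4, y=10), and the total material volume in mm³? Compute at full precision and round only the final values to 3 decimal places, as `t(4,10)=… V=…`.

t(4,10)=1.201 V=405.911

span = t_max - t_min = 3.49 - 0.71 = 2.780
L(4,10) = 45, L_eff = 1 - 45/255 = 0.823529 (inverted)
t(4,10) = 3.49 - 2.780·0.823529 = 1.201
Σt over all 11·7 pixels = 3756251/25500 ≈ 147.3039608
V = pitch²·Σt = 1.66²·3756251/25500 = 405.911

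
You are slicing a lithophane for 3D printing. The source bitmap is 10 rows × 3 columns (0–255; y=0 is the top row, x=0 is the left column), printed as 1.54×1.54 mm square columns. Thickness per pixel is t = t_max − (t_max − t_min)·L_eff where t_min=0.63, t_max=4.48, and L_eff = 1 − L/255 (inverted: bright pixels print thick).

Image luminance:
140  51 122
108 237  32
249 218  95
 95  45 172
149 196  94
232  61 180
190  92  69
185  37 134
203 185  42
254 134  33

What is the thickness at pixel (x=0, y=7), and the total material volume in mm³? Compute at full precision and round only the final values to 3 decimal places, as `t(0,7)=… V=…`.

t(0,7)=3.423 V=189.267

span = t_max - t_min = 4.48 - 0.63 = 3.850
L(0,7) = 185, L_eff = 1 - 185/255 = 0.274510 (inverted)
t(0,7) = 4.48 - 3.850·0.274510 = 3.423
Σt over all 10·3 pixels = 101752/1275 ≈ 79.8054902
V = pitch²·Σt = 1.54²·101752/1275 = 189.267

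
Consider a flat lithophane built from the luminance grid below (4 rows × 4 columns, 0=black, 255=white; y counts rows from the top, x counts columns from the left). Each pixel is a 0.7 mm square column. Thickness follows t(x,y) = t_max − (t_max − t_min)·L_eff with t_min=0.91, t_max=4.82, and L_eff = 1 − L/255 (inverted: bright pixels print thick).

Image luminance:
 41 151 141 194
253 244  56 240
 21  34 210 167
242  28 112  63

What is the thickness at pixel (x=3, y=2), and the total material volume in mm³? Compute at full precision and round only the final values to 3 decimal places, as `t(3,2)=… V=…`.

span = t_max - t_min = 4.82 - 0.91 = 3.910
L(3,2) = 167, L_eff = 1 - 167/255 = 0.345098 (inverted)
t(3,2) = 4.82 - 3.910·0.345098 = 3.471
Σt over all 4·4 pixels = 72371/1500 ≈ 48.2473333
V = pitch²·Σt = 0.7²·72371/1500 = 23.641

t(3,2)=3.471 V=23.641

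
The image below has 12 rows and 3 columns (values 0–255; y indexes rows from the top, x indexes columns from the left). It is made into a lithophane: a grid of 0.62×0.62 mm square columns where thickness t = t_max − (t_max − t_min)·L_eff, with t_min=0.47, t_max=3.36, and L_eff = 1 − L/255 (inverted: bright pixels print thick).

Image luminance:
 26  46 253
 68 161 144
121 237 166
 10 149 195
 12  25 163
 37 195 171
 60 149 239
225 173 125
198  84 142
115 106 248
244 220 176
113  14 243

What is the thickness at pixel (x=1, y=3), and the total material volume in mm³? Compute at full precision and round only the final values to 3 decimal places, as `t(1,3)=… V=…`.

span = t_max - t_min = 3.36 - 0.47 = 2.890
L(1,3) = 149, L_eff = 1 - 149/255 = 0.415686 (inverted)
t(1,3) = 3.36 - 2.890·0.415686 = 2.159
Σt over all 12·3 pixels = 111281/1500 ≈ 74.1873333
V = pitch²·Σt = 0.62²·111281/1500 = 28.518

t(1,3)=2.159 V=28.518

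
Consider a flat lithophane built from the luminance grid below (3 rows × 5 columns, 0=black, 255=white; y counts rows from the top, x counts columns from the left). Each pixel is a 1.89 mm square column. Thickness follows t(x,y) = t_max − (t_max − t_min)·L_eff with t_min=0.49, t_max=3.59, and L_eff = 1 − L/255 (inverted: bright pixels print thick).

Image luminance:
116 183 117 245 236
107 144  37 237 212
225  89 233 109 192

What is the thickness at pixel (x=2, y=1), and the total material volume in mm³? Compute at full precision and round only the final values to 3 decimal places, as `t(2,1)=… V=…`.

span = t_max - t_min = 3.59 - 0.49 = 3.100
L(2,1) = 37, L_eff = 1 - 37/255 = 0.854902 (inverted)
t(2,1) = 3.59 - 3.100·0.854902 = 0.940
Σt over all 3·5 pixels = 11257/300 ≈ 37.5233333
V = pitch²·Σt = 1.89²·11257/300 = 134.037

t(2,1)=0.940 V=134.037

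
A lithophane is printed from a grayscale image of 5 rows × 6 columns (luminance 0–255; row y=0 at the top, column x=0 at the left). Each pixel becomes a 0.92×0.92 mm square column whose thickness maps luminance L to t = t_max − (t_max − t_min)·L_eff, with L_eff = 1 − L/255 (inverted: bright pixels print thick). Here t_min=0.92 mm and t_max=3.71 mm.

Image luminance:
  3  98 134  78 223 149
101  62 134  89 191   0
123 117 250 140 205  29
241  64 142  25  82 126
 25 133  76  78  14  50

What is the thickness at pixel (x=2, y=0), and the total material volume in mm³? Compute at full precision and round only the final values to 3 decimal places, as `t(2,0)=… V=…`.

t(2,0)=2.386 V=52.828

span = t_max - t_min = 3.71 - 0.92 = 2.790
L(2,0) = 134, L_eff = 1 - 134/255 = 0.474510 (inverted)
t(2,0) = 3.71 - 2.790·0.474510 = 2.386
Σt over all 5·6 pixels = 265263/4250 ≈ 62.4148235
V = pitch²·Σt = 0.92²·265263/4250 = 52.828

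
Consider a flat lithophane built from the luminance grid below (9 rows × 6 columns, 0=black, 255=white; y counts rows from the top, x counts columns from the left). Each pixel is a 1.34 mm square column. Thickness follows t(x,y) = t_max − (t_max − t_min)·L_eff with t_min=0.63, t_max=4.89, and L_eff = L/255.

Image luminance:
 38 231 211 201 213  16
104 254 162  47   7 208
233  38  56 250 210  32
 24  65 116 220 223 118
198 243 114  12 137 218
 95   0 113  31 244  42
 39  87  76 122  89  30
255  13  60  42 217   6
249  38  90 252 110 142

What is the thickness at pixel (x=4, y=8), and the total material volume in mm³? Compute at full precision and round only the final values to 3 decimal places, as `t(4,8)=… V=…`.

span = t_max - t_min = 4.89 - 0.63 = 4.260
L(4,8) = 110, L_eff = 110/255 = 0.431373
t(4,8) = 4.89 - 4.260·0.431373 = 3.052
Σt over all 9·6 pixels = 325372/2125 ≈ 153.1162353
V = pitch²·Σt = 1.34²·325372/2125 = 274.936

t(4,8)=3.052 V=274.936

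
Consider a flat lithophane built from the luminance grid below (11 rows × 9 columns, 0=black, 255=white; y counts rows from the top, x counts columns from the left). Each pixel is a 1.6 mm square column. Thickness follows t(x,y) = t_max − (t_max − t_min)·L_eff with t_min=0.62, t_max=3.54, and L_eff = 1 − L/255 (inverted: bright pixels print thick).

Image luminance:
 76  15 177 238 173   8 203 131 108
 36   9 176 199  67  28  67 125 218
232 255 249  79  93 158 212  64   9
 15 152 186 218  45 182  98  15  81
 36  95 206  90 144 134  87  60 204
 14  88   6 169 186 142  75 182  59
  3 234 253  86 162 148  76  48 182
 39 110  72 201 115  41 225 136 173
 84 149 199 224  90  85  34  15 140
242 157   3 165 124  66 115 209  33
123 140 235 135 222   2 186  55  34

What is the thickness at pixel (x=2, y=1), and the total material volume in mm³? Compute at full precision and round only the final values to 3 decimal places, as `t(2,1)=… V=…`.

span = t_max - t_min = 3.54 - 0.62 = 2.920
L(2,1) = 176, L_eff = 1 - 176/255 = 0.309804 (inverted)
t(2,1) = 3.54 - 2.920·0.309804 = 2.635
Σt over all 11·9 pixels = 2526419/12750 ≈ 198.1505098
V = pitch²·Σt = 1.6²·2526419/12750 = 507.265

t(2,1)=2.635 V=507.265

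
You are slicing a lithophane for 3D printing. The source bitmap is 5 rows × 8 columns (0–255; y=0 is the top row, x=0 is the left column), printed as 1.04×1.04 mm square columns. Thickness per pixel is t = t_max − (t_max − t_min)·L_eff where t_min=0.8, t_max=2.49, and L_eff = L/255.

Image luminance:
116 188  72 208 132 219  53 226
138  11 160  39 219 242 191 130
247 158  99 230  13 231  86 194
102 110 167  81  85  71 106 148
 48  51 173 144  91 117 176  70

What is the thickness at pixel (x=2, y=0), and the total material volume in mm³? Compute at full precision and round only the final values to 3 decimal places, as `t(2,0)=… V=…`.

span = t_max - t_min = 2.49 - 0.8 = 1.690
L(2,0) = 72, L_eff = 72/255 = 0.282353
t(2,0) = 2.49 - 1.690·0.282353 = 2.013
Σt over all 5·8 pixels = 818501/12750 ≈ 64.1961569
V = pitch²·Σt = 1.04²·818501/12750 = 69.435

t(2,0)=2.013 V=69.435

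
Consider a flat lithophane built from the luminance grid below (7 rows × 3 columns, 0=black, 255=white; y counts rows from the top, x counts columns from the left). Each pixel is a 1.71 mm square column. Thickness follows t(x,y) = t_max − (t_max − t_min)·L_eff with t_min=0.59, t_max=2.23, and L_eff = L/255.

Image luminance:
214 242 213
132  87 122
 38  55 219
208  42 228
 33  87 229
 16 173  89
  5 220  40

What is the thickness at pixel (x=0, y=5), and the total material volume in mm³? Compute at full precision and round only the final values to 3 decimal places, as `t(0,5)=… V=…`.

t(0,5)=2.127 V=86.310

span = t_max - t_min = 2.23 - 0.59 = 1.640
L(0,5) = 16, L_eff = 16/255 = 0.062745
t(0,5) = 2.23 - 1.640·0.062745 = 2.127
Σt over all 7·3 pixels = 752677/25500 ≈ 29.5167451
V = pitch²·Σt = 1.71²·752677/25500 = 86.310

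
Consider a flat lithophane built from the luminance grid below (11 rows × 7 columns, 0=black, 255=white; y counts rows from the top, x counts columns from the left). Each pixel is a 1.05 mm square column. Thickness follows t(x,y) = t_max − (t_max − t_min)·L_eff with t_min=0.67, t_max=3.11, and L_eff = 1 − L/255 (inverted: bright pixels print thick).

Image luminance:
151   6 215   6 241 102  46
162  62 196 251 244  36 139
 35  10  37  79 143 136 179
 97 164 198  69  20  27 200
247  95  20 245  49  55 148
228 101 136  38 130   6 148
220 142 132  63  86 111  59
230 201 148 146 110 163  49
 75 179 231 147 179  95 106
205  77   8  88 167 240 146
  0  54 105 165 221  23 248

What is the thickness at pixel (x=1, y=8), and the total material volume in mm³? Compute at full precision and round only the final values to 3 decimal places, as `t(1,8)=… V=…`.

span = t_max - t_min = 3.11 - 0.67 = 2.440
L(1,8) = 179, L_eff = 1 - 179/255 = 0.298039 (inverted)
t(1,8) = 3.11 - 2.440·0.298039 = 2.383
Σt over all 11·7 pixels = 1212483/8500 ≈ 142.6450588
V = pitch²·Σt = 1.05²·1212483/8500 = 157.266

t(1,8)=2.383 V=157.266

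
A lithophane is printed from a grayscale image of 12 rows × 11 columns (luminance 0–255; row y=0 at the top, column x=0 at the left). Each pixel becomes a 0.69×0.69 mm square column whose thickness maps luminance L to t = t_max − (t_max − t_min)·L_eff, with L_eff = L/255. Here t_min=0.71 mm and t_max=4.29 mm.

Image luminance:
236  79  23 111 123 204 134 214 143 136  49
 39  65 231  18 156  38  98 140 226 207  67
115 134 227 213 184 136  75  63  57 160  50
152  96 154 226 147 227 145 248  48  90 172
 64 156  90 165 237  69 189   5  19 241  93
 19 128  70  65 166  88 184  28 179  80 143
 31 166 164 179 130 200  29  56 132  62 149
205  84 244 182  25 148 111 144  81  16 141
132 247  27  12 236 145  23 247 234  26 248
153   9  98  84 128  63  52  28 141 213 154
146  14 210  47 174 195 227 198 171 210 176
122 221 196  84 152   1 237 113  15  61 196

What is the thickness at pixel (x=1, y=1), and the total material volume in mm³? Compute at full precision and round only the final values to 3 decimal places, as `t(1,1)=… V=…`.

t(1,1)=3.377 V=156.785

span = t_max - t_min = 4.29 - 0.71 = 3.580
L(1,1) = 65, L_eff = 65/255 = 0.254902
t(1,1) = 4.29 - 3.580·0.254902 = 3.377
Σt over all 12·11 pixels = 4198729/12750 ≈ 329.3120784
V = pitch²·Σt = 0.69²·4198729/12750 = 156.785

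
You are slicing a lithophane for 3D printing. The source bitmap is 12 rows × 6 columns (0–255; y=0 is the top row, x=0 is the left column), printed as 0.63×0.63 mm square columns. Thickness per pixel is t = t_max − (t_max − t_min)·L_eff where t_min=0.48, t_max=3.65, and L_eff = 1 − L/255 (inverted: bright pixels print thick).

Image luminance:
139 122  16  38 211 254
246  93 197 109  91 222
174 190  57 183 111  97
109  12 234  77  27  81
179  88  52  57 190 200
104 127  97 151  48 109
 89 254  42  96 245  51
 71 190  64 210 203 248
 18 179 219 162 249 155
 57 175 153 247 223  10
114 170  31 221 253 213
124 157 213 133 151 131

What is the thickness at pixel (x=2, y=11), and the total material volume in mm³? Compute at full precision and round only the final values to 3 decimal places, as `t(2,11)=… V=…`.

t(2,11)=3.128 V=63.121

span = t_max - t_min = 3.65 - 0.48 = 3.170
L(2,11) = 213, L_eff = 1 - 213/255 = 0.164706 (inverted)
t(2,11) = 3.65 - 3.170·0.164706 = 3.128
Σt over all 12·6 pixels = 238553/1500 ≈ 159.0353333
V = pitch²·Σt = 0.63²·238553/1500 = 63.121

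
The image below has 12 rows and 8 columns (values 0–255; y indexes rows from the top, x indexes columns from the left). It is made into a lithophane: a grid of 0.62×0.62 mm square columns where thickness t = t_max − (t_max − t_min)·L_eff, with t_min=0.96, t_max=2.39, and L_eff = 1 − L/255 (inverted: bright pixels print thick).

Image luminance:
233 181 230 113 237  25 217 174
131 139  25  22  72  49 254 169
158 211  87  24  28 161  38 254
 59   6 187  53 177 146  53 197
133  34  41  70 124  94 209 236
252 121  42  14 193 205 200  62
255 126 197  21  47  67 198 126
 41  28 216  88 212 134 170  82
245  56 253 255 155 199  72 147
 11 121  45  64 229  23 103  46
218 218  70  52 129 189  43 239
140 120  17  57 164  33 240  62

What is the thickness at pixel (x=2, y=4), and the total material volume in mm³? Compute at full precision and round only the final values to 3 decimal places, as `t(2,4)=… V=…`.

span = t_max - t_min = 2.39 - 0.96 = 1.430
L(2,4) = 41, L_eff = 1 - 41/255 = 0.839216 (inverted)
t(2,4) = 2.39 - 1.430·0.839216 = 1.190
Σt over all 12·8 pixels = 4089389/25500 ≈ 160.3681961
V = pitch²·Σt = 0.62²·4089389/25500 = 61.646

t(2,4)=1.190 V=61.646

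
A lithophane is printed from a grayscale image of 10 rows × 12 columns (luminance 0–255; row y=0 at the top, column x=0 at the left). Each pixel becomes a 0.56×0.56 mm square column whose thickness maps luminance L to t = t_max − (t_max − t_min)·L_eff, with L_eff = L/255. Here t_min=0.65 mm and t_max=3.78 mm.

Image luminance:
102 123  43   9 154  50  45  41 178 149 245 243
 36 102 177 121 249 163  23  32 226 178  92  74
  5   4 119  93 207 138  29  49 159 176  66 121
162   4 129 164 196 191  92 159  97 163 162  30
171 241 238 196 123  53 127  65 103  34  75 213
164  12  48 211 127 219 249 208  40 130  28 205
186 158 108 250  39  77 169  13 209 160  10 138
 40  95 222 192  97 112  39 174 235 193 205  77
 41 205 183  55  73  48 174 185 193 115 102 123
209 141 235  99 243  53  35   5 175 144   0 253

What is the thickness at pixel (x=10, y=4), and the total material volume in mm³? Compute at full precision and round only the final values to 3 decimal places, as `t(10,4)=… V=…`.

span = t_max - t_min = 3.78 - 0.65 = 3.130
L(10,4) = 75, L_eff = 75/255 = 0.294118
t(10,4) = 3.78 - 3.130·0.294118 = 2.859
Σt over all 10·12 pixels = 6828919/25500 ≈ 267.8007451
V = pitch²·Σt = 0.56²·6828919/25500 = 83.982

t(10,4)=2.859 V=83.982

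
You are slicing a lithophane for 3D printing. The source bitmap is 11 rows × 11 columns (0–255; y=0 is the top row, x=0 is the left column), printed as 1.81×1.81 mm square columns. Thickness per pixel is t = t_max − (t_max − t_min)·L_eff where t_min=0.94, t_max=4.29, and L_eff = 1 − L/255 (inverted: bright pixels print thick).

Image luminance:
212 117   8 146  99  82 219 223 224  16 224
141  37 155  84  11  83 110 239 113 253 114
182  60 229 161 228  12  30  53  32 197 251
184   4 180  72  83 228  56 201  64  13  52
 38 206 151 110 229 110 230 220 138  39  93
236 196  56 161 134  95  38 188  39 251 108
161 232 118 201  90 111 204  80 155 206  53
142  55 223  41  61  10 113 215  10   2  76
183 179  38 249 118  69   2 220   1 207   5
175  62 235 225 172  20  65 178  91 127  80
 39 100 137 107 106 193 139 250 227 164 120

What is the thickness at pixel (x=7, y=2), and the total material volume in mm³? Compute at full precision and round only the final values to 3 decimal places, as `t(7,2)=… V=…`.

t(7,2)=1.636 V=1034.993

span = t_max - t_min = 4.29 - 0.94 = 3.350
L(7,2) = 53, L_eff = 1 - 53/255 = 0.792157 (inverted)
t(7,2) = 4.29 - 3.350·0.792157 = 1.636
Σt over all 11·11 pixels = 134267/425 ≈ 315.9223529
V = pitch²·Σt = 1.81²·134267/425 = 1034.993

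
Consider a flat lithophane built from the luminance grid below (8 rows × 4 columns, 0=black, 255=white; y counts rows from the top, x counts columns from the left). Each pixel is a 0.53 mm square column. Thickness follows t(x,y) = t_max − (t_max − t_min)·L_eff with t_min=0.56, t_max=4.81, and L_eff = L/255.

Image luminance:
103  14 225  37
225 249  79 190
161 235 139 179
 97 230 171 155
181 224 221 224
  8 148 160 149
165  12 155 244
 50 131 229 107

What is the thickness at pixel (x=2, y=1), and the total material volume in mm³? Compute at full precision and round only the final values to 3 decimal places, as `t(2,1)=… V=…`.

t(2,1)=3.493 V=20.310

span = t_max - t_min = 4.81 - 0.56 = 4.250
L(2,1) = 79, L_eff = 79/255 = 0.309804
t(2,1) = 4.81 - 4.250·0.309804 = 3.493
Σt over all 8·4 pixels = 21691/300 ≈ 72.3033333
V = pitch²·Σt = 0.53²·21691/300 = 20.310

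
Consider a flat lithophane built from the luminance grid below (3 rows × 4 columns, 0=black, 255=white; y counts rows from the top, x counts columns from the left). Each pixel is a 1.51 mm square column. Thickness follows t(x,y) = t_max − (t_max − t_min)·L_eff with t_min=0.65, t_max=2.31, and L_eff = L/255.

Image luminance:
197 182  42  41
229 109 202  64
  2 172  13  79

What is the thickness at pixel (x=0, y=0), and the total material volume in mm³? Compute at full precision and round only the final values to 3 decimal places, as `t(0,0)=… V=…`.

span = t_max - t_min = 2.31 - 0.65 = 1.660
L(0,0) = 197, L_eff = 197/255 = 0.772549
t(0,0) = 2.31 - 1.660·0.772549 = 1.028
Σt over all 3·4 pixels = 40479/2125 ≈ 19.0489412
V = pitch²·Σt = 1.51²·40479/2125 = 43.433

t(0,0)=1.028 V=43.433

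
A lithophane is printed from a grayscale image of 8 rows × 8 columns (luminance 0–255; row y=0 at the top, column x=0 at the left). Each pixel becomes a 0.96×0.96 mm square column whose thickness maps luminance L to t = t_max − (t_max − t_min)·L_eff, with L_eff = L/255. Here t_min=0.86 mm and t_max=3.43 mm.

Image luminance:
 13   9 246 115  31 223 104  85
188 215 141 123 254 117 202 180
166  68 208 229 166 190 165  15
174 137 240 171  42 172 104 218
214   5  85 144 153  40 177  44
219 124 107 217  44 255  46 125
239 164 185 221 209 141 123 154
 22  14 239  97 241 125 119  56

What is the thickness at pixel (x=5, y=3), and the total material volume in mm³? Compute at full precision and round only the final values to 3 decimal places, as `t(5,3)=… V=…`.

span = t_max - t_min = 3.43 - 0.86 = 2.570
L(5,3) = 172, L_eff = 172/255 = 0.674510
t(5,3) = 3.43 - 2.570·0.674510 = 1.697
Σt over all 8·8 pixels = 3269597/25500 ≈ 128.2194902
V = pitch²·Σt = 0.96²·3269597/25500 = 118.167

t(5,3)=1.697 V=118.167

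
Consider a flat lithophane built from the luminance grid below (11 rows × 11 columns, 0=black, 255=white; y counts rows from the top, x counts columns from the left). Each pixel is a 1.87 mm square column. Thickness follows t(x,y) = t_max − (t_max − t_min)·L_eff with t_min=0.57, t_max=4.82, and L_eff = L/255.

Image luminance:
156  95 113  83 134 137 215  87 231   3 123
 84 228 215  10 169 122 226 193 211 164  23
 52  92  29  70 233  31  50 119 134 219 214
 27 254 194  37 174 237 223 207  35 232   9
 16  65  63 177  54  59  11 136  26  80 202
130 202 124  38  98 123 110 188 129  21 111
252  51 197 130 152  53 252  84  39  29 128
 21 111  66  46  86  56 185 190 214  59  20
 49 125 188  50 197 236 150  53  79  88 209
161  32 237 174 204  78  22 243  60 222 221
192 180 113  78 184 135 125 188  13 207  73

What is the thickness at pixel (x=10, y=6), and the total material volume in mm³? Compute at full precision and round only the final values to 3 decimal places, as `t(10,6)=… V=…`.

t(10,6)=2.687 V=1162.673

span = t_max - t_min = 4.82 - 0.57 = 4.250
L(10,6) = 128, L_eff = 128/255 = 0.501961
t(10,6) = 4.82 - 4.250·0.501961 = 2.687
Σt over all 11·11 pixels = 49873/150 ≈ 332.4866667
V = pitch²·Σt = 1.87²·49873/150 = 1162.673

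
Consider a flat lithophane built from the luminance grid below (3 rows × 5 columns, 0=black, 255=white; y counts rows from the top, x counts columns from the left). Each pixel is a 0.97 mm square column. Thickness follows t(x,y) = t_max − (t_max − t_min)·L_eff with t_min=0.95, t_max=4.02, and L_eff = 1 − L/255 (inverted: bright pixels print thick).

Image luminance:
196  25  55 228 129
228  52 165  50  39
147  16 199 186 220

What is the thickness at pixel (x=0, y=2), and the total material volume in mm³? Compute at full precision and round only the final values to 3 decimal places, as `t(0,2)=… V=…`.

t(0,2)=2.720 V=35.327

span = t_max - t_min = 4.02 - 0.95 = 3.070
L(0,2) = 147, L_eff = 1 - 147/255 = 0.423529 (inverted)
t(0,2) = 4.02 - 3.070·0.423529 = 2.720
Σt over all 3·5 pixels = 15957/425 ≈ 37.5458824
V = pitch²·Σt = 0.97²·15957/425 = 35.327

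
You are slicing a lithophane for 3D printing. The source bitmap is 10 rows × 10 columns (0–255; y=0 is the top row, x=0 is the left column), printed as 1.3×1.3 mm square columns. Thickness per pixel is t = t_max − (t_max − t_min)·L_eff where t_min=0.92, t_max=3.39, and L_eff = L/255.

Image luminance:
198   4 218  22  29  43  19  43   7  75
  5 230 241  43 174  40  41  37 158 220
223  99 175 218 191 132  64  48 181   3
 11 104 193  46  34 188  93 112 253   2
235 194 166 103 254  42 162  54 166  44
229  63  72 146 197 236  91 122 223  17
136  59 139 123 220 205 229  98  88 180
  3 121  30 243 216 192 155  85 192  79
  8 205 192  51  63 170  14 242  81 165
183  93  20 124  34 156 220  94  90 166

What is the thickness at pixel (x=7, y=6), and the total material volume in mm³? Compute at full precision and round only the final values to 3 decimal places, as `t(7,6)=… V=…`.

span = t_max - t_min = 3.39 - 0.92 = 2.470
L(7,6) = 98, L_eff = 98/255 = 0.384314
t(7,6) = 3.39 - 2.470·0.384314 = 2.441
Σt over all 10·10 pixels = 5631841/25500 ≈ 220.8565098
V = pitch²·Σt = 1.3²·5631841/25500 = 373.248

t(7,6)=2.441 V=373.248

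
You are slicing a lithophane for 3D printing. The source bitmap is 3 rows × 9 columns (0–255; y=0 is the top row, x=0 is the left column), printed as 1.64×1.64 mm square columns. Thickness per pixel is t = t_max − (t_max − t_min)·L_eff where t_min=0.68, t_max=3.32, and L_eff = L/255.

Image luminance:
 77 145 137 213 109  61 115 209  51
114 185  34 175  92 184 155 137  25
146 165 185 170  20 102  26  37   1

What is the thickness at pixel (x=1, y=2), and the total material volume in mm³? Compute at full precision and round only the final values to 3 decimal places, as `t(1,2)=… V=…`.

t(1,2)=1.612 V=155.611

span = t_max - t_min = 3.32 - 0.68 = 2.640
L(1,2) = 165, L_eff = 165/255 = 0.647059
t(1,2) = 3.32 - 2.640·0.647059 = 1.612
Σt over all 3·9 pixels = 24589/425 ≈ 57.8564706
V = pitch²·Σt = 1.64²·24589/425 = 155.611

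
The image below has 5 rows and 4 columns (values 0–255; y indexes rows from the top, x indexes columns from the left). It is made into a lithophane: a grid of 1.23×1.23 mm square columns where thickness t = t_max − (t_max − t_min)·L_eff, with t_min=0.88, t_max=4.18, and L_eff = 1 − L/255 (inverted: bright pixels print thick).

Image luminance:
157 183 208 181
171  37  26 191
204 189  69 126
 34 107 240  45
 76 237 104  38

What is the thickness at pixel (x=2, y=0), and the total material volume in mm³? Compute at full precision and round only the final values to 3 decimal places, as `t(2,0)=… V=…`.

t(2,0)=3.572 V=77.982

span = t_max - t_min = 4.18 - 0.88 = 3.300
L(2,0) = 208, L_eff = 1 - 208/255 = 0.184314 (inverted)
t(2,0) = 4.18 - 3.300·0.184314 = 3.572
Σt over all 5·4 pixels = 43813/850 ≈ 51.5447059
V = pitch²·Σt = 1.23²·43813/850 = 77.982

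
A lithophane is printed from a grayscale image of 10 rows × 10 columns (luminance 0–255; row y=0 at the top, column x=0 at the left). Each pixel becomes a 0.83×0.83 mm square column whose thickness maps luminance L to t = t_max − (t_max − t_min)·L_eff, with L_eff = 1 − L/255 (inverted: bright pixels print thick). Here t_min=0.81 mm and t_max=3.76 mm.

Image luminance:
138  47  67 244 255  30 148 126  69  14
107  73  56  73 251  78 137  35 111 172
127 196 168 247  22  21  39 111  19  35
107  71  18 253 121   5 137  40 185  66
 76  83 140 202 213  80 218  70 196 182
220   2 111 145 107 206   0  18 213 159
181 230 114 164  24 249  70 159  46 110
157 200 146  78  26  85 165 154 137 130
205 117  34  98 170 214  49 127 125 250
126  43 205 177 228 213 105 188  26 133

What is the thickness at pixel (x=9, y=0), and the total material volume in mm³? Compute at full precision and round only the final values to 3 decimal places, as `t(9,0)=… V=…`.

t(9,0)=0.972 V=153.971

span = t_max - t_min = 3.76 - 0.81 = 2.950
L(9,0) = 14, L_eff = 1 - 14/255 = 0.945098 (inverted)
t(9,0) = 3.76 - 2.950·0.945098 = 0.972
Σt over all 10·10 pixels = 189977/850 ≈ 223.5023529
V = pitch²·Σt = 0.83²·189977/850 = 153.971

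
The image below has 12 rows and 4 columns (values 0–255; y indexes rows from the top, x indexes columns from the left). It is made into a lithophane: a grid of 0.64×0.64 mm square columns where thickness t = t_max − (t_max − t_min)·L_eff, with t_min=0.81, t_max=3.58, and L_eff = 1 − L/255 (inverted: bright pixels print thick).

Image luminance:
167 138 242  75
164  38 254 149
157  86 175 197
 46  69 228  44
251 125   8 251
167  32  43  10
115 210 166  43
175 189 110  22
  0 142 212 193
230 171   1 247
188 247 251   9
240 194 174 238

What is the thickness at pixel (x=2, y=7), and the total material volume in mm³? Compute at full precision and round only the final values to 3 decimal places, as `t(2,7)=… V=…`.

t(2,7)=2.005 V=46.550

span = t_max - t_min = 3.58 - 0.81 = 2.770
L(2,7) = 110, L_eff = 1 - 110/255 = 0.568627 (inverted)
t(2,7) = 3.58 - 2.770·0.568627 = 2.005
Σt over all 12·4 pixels = 2898031/25500 ≈ 113.6482745
V = pitch²·Σt = 0.64²·2898031/25500 = 46.550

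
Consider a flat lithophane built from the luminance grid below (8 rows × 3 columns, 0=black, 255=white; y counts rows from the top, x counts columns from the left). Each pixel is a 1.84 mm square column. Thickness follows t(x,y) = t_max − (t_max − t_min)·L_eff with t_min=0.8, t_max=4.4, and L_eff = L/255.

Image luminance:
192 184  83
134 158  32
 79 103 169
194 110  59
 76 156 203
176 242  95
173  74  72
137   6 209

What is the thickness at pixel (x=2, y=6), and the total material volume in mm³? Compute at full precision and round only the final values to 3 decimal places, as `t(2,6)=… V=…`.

span = t_max - t_min = 4.4 - 0.8 = 3.600
L(2,6) = 72, L_eff = 72/255 = 0.282353
t(2,6) = 4.4 - 3.600·0.282353 = 3.384
Σt over all 8·3 pixels = 26184/425 ≈ 61.6094118
V = pitch²·Σt = 1.84²·26184/425 = 208.585

t(2,6)=3.384 V=208.585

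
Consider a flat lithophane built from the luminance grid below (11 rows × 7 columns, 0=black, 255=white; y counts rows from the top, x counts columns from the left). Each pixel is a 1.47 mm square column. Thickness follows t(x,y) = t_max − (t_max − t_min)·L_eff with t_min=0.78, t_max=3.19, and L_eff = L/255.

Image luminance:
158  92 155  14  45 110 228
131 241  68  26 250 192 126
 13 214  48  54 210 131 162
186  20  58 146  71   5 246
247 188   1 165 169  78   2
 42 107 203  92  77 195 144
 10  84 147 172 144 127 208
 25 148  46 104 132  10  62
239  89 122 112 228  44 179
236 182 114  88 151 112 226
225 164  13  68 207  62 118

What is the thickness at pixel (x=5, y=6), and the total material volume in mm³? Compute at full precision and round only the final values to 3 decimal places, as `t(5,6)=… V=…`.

t(5,6)=1.990 V=336.604

span = t_max - t_min = 3.19 - 0.78 = 2.410
L(5,6) = 127, L_eff = 127/255 = 0.498039
t(5,6) = 3.19 - 2.410·0.498039 = 1.990
Σt over all 11·7 pixels = 3972137/25500 ≈ 155.7700784
V = pitch²·Σt = 1.47²·3972137/25500 = 336.604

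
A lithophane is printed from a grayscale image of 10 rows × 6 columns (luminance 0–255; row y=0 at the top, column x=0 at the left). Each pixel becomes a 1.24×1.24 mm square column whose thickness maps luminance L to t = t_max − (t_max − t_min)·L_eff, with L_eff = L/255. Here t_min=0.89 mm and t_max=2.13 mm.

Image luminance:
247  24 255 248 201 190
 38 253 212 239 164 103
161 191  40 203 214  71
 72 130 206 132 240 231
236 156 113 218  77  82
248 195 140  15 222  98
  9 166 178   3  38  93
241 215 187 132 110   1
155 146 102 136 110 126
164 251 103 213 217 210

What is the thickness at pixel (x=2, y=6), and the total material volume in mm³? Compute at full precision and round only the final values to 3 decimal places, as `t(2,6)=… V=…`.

t(2,6)=1.264 V=127.934

span = t_max - t_min = 2.13 - 0.89 = 1.240
L(2,6) = 178, L_eff = 178/255 = 0.698039
t(2,6) = 2.13 - 1.240·0.698039 = 1.264
Σt over all 10·6 pixels = 176808/2125 ≈ 83.2037647
V = pitch²·Σt = 1.24²·176808/2125 = 127.934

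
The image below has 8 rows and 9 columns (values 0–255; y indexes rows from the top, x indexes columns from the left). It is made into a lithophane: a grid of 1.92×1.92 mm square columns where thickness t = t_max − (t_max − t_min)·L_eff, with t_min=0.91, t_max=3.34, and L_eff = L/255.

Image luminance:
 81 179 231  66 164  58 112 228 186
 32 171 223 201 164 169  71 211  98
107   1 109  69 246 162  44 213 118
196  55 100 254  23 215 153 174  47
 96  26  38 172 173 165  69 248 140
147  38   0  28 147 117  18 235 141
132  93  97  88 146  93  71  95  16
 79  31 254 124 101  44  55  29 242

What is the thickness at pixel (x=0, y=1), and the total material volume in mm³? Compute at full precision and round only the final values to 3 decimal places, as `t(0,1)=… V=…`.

span = t_max - t_min = 3.34 - 0.91 = 2.430
L(0,1) = 32, L_eff = 32/255 = 0.125490
t(0,1) = 3.34 - 2.430·0.125490 = 3.035
Σt over all 8·9 pixels = 1337841/8500 ≈ 157.3930588
V = pitch²·Σt = 1.92²·1337841/8500 = 580.214

t(0,1)=3.035 V=580.214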